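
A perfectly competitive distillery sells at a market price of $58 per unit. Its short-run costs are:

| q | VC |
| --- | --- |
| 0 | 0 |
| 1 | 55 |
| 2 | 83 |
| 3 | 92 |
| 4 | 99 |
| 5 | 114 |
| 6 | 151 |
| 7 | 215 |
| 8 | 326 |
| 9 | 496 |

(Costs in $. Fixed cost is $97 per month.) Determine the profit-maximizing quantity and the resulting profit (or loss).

Tabulate TR − TC: q=0: -97; q=1: -94; q=2: -64; q=3: -15; q=4: 36; q=5: 79; q=6: 100; q=7: 94; q=8: 41; q=9: -71.
Profit is maximized at q = 6. AVC there is 151/6 = $25.17 ≤ P, so producing beats shutting down (which would give -$97).

q = 6; profit = $100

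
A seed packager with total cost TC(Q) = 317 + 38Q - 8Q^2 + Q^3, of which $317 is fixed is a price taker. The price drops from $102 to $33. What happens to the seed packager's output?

Output falls from 8 to 5

AVC = 38 - 8Q + Q^2, minimized at Q = 4 where min AVC = $22. MC = 38 - 16Q + 3Q^2.
At P = $102 ≥ min AVC, set P = MC on the rising branch: Q = 8.
At P = $33 ≥ min AVC, set P = MC: Q = 5. The firm stays open but cuts output.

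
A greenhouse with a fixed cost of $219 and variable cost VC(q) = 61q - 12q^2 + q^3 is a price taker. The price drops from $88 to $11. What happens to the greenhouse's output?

Output falls from 9 to 0 (the firm shuts down)

MC = 61 - 24q + 3q^2; the shutdown threshold is min AVC = $25 (at q = 6).
At P = $88 ≥ min AVC, set P = MC on the rising branch: q = 9.
At P = $11 < min AVC = $25, price no longer covers variable cost at any output, so the firm shuts down: q = 0.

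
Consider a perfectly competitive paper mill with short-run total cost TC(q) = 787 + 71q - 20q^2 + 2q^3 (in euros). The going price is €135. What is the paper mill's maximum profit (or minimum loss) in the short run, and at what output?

AVC = 71 - 20q + 2q^2 has its minimum €21 at q = 5; price €135 clears that bar, so the firm operates.
With MC = 71 - 40q + 6q^2, P = MC on the upward-sloping part at q* = 8.
TR = 135·8 = 1080. TC = 787 + 312 = 1099. Profit = 1080 − 1099 = -€19.
Shutting down would mean losing the fixed cost of €787, so operating at a loss of €19 is better by €768.

Profit = -€19 at q = 8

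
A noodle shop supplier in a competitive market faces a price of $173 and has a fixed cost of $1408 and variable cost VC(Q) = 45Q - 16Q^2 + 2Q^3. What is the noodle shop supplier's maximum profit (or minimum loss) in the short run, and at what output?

Profit = -$384 at Q = 8

AVC = 45 - 16Q + 2Q^2; min AVC = $13 at Q = 4. Since P = $173 ≥ min AVC, the firm produces.
MC = 45 - 32Q + 6Q^2. Setting P = MC and taking the root on the rising branch gives Q* = 8.
TR = 173·8 = 1384. TC = 1408 + 360 = 1768. Profit = 1384 − 1768 = -$384.
By producing, the firm covers all variable cost plus $1024 of fixed cost; shutting down would lose the full $1408.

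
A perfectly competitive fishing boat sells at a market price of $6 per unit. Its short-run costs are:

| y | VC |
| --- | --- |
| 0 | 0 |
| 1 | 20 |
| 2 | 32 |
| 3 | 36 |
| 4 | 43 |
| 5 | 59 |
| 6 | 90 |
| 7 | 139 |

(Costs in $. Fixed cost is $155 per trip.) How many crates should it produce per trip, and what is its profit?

Tabulate TR − TC: y=0: -155; y=1: -169; y=2: -175; y=3: -173; y=4: -174; y=5: -184; y=6: -209; y=7: -252.
Profit is highest at y = 0. Equivalently, the lowest AVC in the table is 43/4 ≈ $10.75 at y = 4, and P = $6 falls below it — price never covers variable cost, so the firm shuts down and loses only its fixed cost.

y = 0 (shut down); profit = -$155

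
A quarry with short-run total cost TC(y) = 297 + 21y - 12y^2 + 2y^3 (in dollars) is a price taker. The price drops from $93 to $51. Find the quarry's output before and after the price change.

Output falls from 6 to 5

MC = 21 - 24y + 6y^2; the shutdown threshold is min AVC = $3 (at y = 3).
At P = $93 ≥ min AVC, set P = MC on the rising branch: y = 6.
At P = $51 ≥ min AVC, set P = MC: y = 5. The firm stays open but cuts output.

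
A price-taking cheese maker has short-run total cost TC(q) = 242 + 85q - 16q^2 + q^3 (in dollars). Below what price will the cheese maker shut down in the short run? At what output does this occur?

$21 per unit, at q = 8

The firm shuts down when price falls below the minimum of average variable cost. AVC = VC/q = 85 - 16q + q^2.
dAVC/dq = -16 + 2q = 0 gives q = 8. min AVC = 85 - 16·8 + 8^2 = 21.
So the shutdown price is $21.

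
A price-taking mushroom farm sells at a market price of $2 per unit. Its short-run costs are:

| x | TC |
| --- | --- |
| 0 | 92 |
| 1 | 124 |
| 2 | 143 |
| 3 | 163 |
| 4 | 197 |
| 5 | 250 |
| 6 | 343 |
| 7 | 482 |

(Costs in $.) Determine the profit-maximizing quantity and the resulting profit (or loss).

Tabulate TR − TC: x=0: -92; x=1: -122; x=2: -139; x=3: -157; x=4: -189; x=5: -240; x=6: -331; x=7: -468.
Profit is highest at x = 0. Equivalently, the lowest AVC in the table is 71/3 ≈ $23.67 at x = 3, and P = $2 falls below it — price never covers variable cost, so the firm shuts down and loses only its fixed cost.

x = 0 (shut down); profit = -$92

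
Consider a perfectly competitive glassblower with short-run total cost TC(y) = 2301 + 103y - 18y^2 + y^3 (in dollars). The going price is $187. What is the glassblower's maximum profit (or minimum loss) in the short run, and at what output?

AVC = 103 - 18y + y^2; min AVC = $22 at y = 9. Since P = $187 ≥ min AVC, the firm produces.
MC = 103 - 36y + 3y^2. Setting P = MC and taking the root on the rising branch gives y* = 14.
TR = 187·14 = 2618. TC = 2301 + 658 = 2959. Profit = 2618 − 2959 = -$341.
Shutting down would mean losing the fixed cost of $2301, so operating at a loss of $341 is better by $1960.

Profit = -$341 at y = 14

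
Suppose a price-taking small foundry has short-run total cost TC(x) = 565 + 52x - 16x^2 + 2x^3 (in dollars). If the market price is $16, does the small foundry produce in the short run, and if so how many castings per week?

Strip out fixed cost: VC = 52x - 16x^2 + 2x^3. Then AVC = 52 - 16x + 2x^2 and MC = 52 - 32x + 6x^2.
AVC hits its minimum where MC = AVC, at x = 4, giving min AVC = 52 - 16·4 + 2·4^2 = $20.
Since P = $16 < min AVC = $20, price fails to cover variable cost at any output.
The firm minimizes its loss by shutting down and losing only its fixed cost of $565.

Shut down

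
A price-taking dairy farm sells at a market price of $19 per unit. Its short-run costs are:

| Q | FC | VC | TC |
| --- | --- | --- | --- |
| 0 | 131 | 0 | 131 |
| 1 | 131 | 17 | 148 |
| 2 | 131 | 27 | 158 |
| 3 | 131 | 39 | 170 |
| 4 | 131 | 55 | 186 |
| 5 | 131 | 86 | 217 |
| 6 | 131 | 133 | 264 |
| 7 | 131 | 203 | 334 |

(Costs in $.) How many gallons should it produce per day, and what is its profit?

Compute π = P·Q − TC at each output: Q=0: -131; Q=1: -129; Q=2: -120; Q=3: -113; Q=4: -110; Q=5: -122; Q=6: -150; Q=7: -201.
Profit is maximized at Q = 4. AVC there is 55/4 = $13.75 ≤ P, so producing beats shutting down (which would give -$131).

Q = 4; profit = -$110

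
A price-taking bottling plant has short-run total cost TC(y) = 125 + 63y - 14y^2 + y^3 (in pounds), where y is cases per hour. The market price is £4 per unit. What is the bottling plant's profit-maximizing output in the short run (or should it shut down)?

Shut down

Strip out fixed cost: VC = 63y - 14y^2 + y^3. Then AVC = 63 - 14y + y^2 and MC = 63 - 28y + 3y^2.
The AVC parabola has its vertex at y = 14/2 = 7, where AVC = 63 - 14·7 + 7^2 = £14.
P = £4 lies below min AVC = £14; no output level covers variable cost.
Best response: produce nothing and absorb the £125 fixed cost.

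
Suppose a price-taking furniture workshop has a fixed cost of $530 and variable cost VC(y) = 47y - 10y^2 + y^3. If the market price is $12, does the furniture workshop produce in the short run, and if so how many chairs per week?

Strip out fixed cost: VC = 47y - 10y^2 + y^3. Then AVC = 47 - 10y + y^2 and MC = 47 - 20y + 3y^2.
AVC is minimized where dAVC/dy = -10 + 2y = 0, at y = 5; min AVC = 47 - 10·5 + 5^2 = $22.
P = $12 lies below min AVC = $22; no output level covers variable cost.
Best response: produce nothing and absorb the $530 fixed cost.

Shut down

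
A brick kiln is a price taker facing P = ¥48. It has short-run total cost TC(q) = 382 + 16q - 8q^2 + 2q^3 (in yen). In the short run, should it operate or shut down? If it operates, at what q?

Strip out fixed cost: VC = 16q - 8q^2 + 2q^3. Then AVC = 16 - 8q + 2q^2 and MC = 16 - 16q + 6q^2.
The AVC parabola has its vertex at q = 8/4 = 2, where AVC = 16 - 8·2 + 2·2^2 = ¥8.
Because ¥48 ≥ ¥8, revenue can cover variable cost; the firm operates.
P = MC gives -32 - 16q + 6q^2 = 0, with roots -4/3 and 4. Take the larger (rising MC): q* = 4.
Check: AVC at q = 4 is ¥16 ≤ P, so revenue covers variable cost.
Profit = P·q − TC = 48·4 − 446 = -¥254, a loss, but smaller than the ¥382 fixed cost the firm would lose by shutting down.

Produce at q = 4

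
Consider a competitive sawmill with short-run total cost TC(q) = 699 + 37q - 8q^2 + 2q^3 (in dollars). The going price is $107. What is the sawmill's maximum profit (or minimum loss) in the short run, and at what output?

AVC = 37 - 8q + 2q^2 has its minimum $29 at q = 2; price $107 clears that bar, so the firm operates.
With MC = 37 - 16q + 6q^2, P = MC on the upward-sloping part at q* = 5.
TR = 107·5 = 535. TC = 699 + 235 = 934. Profit = 535 − 934 = -$399.
By producing, the firm covers all variable cost plus $300 of fixed cost; shutting down would lose the full $699.

Profit = -$399 at q = 5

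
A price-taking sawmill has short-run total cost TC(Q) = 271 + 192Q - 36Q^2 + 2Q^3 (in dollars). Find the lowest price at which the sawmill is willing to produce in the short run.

$30 per unit

Short-run supply begins at min AVC. From VC = 192Q - 36Q^2 + 2Q^3, AVC = 192 - 36Q + 2Q^2.
At the minimum of AVC, MC = AVC. MC = 192 - 72Q + 6Q^2; setting MC = AVC gives 4Q^2 - 36Q = 0, so Q = 9. min AVC = 30.
For P < $30 the firm produces nothing.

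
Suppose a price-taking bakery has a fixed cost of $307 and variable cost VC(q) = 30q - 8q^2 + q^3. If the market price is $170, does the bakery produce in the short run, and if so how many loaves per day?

Strip out fixed cost: VC = 30q - 8q^2 + q^3. Then AVC = 30 - 8q + q^2 and MC = 30 - 16q + 3q^2.
The AVC parabola has its vertex at q = 8/2 = 4, where AVC = 30 - 8·4 + 4^2 = $14.
Because $170 ≥ $14, revenue can cover variable cost; the firm operates.
P = MC gives -140 - 16q + 3q^2 = 0, with roots -14/3 and 10. Take the larger (rising MC): q* = 10.
Check: AVC at q = 10 is $50 ≤ P, so revenue covers variable cost.
Profit = P·q − TC = 170·10 − 807 = $893.

Produce at q = 10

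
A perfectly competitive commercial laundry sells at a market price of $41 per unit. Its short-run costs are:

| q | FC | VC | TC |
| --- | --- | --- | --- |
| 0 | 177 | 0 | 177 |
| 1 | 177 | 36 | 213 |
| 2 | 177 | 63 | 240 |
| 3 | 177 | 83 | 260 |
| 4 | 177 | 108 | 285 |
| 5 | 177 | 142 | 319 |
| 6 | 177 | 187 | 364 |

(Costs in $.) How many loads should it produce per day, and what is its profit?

q = 5; profit = -$114

Compute π = P·q − TC at each output: q=0: -177; q=1: -172; q=2: -158; q=3: -137; q=4: -121; q=5: -114; q=6: -118.
Profit is maximized at q = 5. AVC there is 142/5 = $28.40 ≤ P, so producing beats shutting down (which would give -$177).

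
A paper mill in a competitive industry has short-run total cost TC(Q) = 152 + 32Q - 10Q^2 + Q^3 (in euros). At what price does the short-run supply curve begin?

€7 per unit

The firm shuts down when price falls below the minimum of average variable cost. AVC = VC/Q = 32 - 10Q + Q^2.
At the minimum of AVC, MC = AVC. MC = 32 - 20Q + 3Q^2; setting MC = AVC gives 2Q^2 - 10Q = 0, so Q = 5. min AVC = 7.
For P < €7 the firm produces nothing.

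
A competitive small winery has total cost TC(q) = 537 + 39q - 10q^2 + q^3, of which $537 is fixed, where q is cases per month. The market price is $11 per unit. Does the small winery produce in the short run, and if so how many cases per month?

Variable cost is VC = 39q - 10q^2 + q^3, so AVC = VC/q = 39 - 10q + q^2 and MC = dTC/dq = 39 - 20q + 3q^2.
AVC hits its minimum where MC = AVC, at q = 5, giving min AVC = 39 - 10·5 + 5^2 = $14.
P = $11 lies below min AVC = $14; no output level covers variable cost.
The firm minimizes its loss by shutting down and losing only its fixed cost of $537.

Shut down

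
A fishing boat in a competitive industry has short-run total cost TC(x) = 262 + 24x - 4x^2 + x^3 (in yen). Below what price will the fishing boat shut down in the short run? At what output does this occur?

The firm shuts down when price falls below the minimum of average variable cost. AVC = VC/x = 24 - 4x + x^2.
At the minimum of AVC, MC = AVC. MC = 24 - 8x + 3x^2; setting MC = AVC gives 2x^2 - 4x = 0, so x = 2. min AVC = 20.
The firm shuts down for any P below ¥20.

¥20 per unit, at x = 2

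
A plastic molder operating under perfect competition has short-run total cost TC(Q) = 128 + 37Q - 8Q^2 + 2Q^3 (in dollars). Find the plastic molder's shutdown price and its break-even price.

Shutdown price = $29; break-even price = $69

Shutdown price = min AVC. AVC = 37 - 8Q + 2Q^2, with vertex at Q = 2 and minimum $29.
ATC = 128/Q + 37 - 8Q + 2Q^2. Setting dATC/dQ = −128/Q^2 − 8 + 4Q = 0 gives Q = 4 (since 4·4^3 − 8·4^2 = 128).
min ATC = 128/4 + 37 − 8·4 + 2·4^2 = $69. That is the break-even price.
Between these two prices the firm operates at a loss; above $69 it earns a profit.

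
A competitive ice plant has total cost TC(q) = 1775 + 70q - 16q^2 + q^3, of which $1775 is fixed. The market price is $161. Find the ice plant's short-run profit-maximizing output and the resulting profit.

Profit = -$85 at q = 13

AVC = 70 - 16q + q^2 has its minimum $6 at q = 8; price $161 clears that bar, so the firm operates.
MC = 70 - 32q + 3q^2. Setting P = MC and taking the root on the rising branch gives q* = 13.
TR = 161·13 = 2093. TC = 1775 + 403 = 2178. Profit = 2093 − 2178 = -$85.
By producing, the firm covers all variable cost plus $1690 of fixed cost; shutting down would lose the full $1775.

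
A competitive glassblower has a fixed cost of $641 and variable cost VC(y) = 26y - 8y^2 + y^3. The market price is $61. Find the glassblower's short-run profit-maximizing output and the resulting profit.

AVC = 26 - 8y + y^2; min AVC = $10 at y = 4. Since P = $61 ≥ min AVC, the firm produces.
With MC = 26 - 16y + 3y^2, P = MC on the upward-sloping part at y* = 7.
TR = 61·7 = 427. TC = 641 + 133 = 774. Profit = 427 − 774 = -$347.
By producing, the firm covers all variable cost plus $294 of fixed cost; shutting down would lose the full $641.

Profit = -$347 at y = 7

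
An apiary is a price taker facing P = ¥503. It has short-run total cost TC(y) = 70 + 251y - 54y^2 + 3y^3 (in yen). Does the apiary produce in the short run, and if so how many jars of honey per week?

Produce at y = 14

Variable cost is VC = 251y - 54y^2 + 3y^3, so AVC = VC/y = 251 - 54y + 3y^2 and MC = dTC/dy = 251 - 108y + 9y^2.
The AVC parabola has its vertex at y = 54/6 = 9, where AVC = 251 - 54·9 + 3·9^2 = ¥8.
P = ¥503 exceeds min AVC = ¥8, so the firm stays open.
Set P = MC: 503 = 251 - 108y + 9y^2 → -252 - 108y + 9y^2 = 0. The roots are y = -2 and y = 14; the profit-maximizing output is on the rising part of MC, so y* = 14.
Check: AVC at y = 14 is ¥83 ≤ P, so revenue covers variable cost.
Profit = P·y − TC = 503·14 − 1232 = ¥5810.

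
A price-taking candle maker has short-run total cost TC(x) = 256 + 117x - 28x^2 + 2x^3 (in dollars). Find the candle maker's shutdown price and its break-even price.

Shutdown price = min AVC. AVC = 117 - 28x + 2x^2, with vertex at x = 7 and minimum $19.
ATC = 256/x + 117 - 28x + 2x^2. Setting dATC/dx = −256/x^2 − 28 + 4x = 0 gives x = 8 (since 4·8^3 − 28·8^2 = 256).
min ATC = 256/8 + 117 − 28·8 + 2·8^2 = $53. That is the break-even price.
Between these two prices the firm operates at a loss; above $53 it earns a profit.

Shutdown price = $19; break-even price = $53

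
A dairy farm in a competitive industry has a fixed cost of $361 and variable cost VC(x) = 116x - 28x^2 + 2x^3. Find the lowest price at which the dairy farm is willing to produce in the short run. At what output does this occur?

Short-run supply begins at min AVC. From VC = 116x - 28x^2 + 2x^3, AVC = 116 - 28x + 2x^2.
dAVC/dx = -28 + 4x = 0 gives x = 7. min AVC = 116 - 28·7 + 2·7^2 = 18.
For P < $18 the firm produces nothing.

$18 per unit, at x = 7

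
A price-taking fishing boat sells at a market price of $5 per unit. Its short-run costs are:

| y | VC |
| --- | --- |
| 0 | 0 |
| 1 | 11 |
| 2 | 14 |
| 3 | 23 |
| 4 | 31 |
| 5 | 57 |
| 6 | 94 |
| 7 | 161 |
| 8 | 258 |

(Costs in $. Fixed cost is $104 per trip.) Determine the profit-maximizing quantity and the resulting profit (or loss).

Compute π = P·y − TC at each output: y=0: -104; y=1: -110; y=2: -108; y=3: -112; y=4: -115; y=5: -136; y=6: -168; y=7: -230; y=8: -322.
Profit is highest at y = 0. Equivalently, the lowest AVC in the table is 14/2 ≈ $7 at y = 2, and P = $5 falls below it — price never covers variable cost, so the firm shuts down and loses only its fixed cost.

y = 0 (shut down); profit = -$104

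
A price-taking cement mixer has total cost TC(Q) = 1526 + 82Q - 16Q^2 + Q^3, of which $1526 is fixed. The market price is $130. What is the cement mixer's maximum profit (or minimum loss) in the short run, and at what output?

AVC = 82 - 16Q + Q^2; min AVC = $18 at Q = 8. Since P = $130 ≥ min AVC, the firm produces.
With MC = 82 - 32Q + 3Q^2, P = MC on the upward-sloping part at Q* = 12.
TR = 130·12 = 1560. TC = 1526 + 408 = 1934. Profit = 1560 − 1934 = -$374.
That loss of $374 beats the $1526 the firm would lose by shutting down; producing recovers $1152 of fixed cost.

Profit = -$374 at Q = 12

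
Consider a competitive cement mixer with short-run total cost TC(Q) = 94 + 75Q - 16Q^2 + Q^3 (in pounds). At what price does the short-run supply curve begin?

£11 per unit

The firm shuts down when price falls below the minimum of average variable cost. AVC = VC/Q = 75 - 16Q + Q^2.
At the minimum of AVC, MC = AVC. MC = 75 - 32Q + 3Q^2; setting MC = AVC gives 2Q^2 - 16Q = 0, so Q = 8. min AVC = 11.
The firm shuts down for any P below £11.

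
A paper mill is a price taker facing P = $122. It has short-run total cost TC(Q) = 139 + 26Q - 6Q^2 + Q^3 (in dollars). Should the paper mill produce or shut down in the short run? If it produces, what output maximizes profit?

Produce at Q = 8

Strip out fixed cost: VC = 26Q - 6Q^2 + Q^3. Then AVC = 26 - 6Q + Q^2 and MC = 26 - 12Q + 3Q^2.
The AVC parabola has its vertex at Q = 6/2 = 3, where AVC = 26 - 6·3 + 3^2 = $17.
P = $122 exceeds min AVC = $17, so the firm stays open.
Set P = MC: 122 = 26 - 12Q + 3Q^2 → -96 - 12Q + 3Q^2 = 0. The roots are Q = -4 and Q = 8; the profit-maximizing output is on the rising part of MC, so Q* = 8.
Check: AVC at Q = 8 is $42 ≤ P, so revenue covers variable cost.
Profit = P·Q − TC = 122·8 − 475 = $501.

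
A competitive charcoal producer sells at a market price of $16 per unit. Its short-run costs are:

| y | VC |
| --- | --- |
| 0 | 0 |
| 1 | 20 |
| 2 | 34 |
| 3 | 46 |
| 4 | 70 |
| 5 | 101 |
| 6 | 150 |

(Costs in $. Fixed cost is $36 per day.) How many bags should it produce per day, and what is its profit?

y = 3; profit = -$34

Profit at each row (π = 16y − TC): y=0: -36; y=1: -40; y=2: -38; y=3: -34; y=4: -42; y=5: -57; y=6: -90.
Profit is maximized at y = 3. AVC there is 46/3 = $15.33 ≤ P, so producing beats shutting down (which would give -$36).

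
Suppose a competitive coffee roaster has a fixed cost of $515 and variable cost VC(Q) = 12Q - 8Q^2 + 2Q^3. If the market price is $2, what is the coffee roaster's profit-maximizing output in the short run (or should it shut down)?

Shut down

Variable cost is VC = 12Q - 8Q^2 + 2Q^3, so AVC = VC/Q = 12 - 8Q + 2Q^2 and MC = dTC/dQ = 12 - 16Q + 6Q^2.
The AVC parabola has its vertex at Q = 8/4 = 2, where AVC = 12 - 8·2 + 2·2^2 = $4.
With P < min AVC ($2 < $4), every unit sold adds to the loss.
Shutting down limits the loss to fixed cost, $515.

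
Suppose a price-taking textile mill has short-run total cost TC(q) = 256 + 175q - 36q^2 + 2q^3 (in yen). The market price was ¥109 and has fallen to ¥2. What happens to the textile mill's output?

AVC = 175 - 36q + 2q^2, minimized at q = 9 where min AVC = ¥13. MC = 175 - 72q + 6q^2.
With P = ¥109 above the shutdown price, P = MC gives q = 11.
At P = ¥2 < min AVC = ¥13, price no longer covers variable cost at any output, so the firm shuts down: q = 0.

Output falls from 11 to 0 (the firm shuts down)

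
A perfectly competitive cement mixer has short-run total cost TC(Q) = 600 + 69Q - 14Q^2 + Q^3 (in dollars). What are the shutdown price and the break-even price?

Shutdown price = min AVC. AVC = 69 - 14Q + Q^2, with vertex at Q = 7 and minimum $20.
ATC = 600/Q + 69 - 14Q + Q^2. Setting dATC/dQ = −600/Q^2 − 14 + 2Q = 0 gives Q = 10 (since 2·10^3 − 14·10^2 = 600).
min ATC = 600/10 + 69 − 14·10 + 10^2 = $89. That is the break-even price.
For $20 ≤ P < $89 the firm produces at a loss; below $20 it shuts down.

Shutdown price = $20; break-even price = $89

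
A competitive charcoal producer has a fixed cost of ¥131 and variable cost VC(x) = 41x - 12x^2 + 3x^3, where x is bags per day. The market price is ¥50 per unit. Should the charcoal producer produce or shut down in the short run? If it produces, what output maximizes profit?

Strip out fixed cost: VC = 41x - 12x^2 + 3x^3. Then AVC = 41 - 12x + 3x^2 and MC = 41 - 24x + 9x^2.
AVC hits its minimum where MC = AVC, at x = 2, giving min AVC = 41 - 12·2 + 3·2^2 = ¥29.
Because ¥50 ≥ ¥29, revenue can cover variable cost; the firm operates.
Solving P = MC: -9 - 24x + 9x^2 = 0 ⇒ x = -1/3 or 3. On the upward-sloping branch, x* = 3.
Check: AVC at x = 3 is ¥32 ≤ P, so revenue covers variable cost.
Profit = P·x − TC = 50·3 − 227 = -¥77, a loss, but smaller than the ¥131 fixed cost the firm would lose by shutting down.

Produce at x = 3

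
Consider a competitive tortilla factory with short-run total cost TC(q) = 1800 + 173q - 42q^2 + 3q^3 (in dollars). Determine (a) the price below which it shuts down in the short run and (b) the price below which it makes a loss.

AVC = 173 - 42q + 3q^2; minimized at q = 7, giving min AVC = $26. That is the shutdown price.
ATC = 1800/q + 173 - 42q + 3q^2. Setting dATC/dq = −1800/q^2 − 42 + 6q = 0 gives q = 10 (since 6·10^3 − 42·10^2 = 1800).
min ATC = 1800/10 + 173 − 42·10 + 3·10^2 = $233. That is the break-even price.
Between these two prices the firm operates at a loss; above $233 it earns a profit.

Shutdown price = $26; break-even price = $233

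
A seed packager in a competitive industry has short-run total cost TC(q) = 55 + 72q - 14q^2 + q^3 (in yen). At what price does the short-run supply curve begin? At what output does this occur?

¥23 per unit, at q = 7

Short-run supply begins at min AVC. From VC = 72q - 14q^2 + q^3, AVC = 72 - 14q + q^2.
dAVC/dq = -14 + 2q = 0 gives q = 7. min AVC = 72 - 14·7 + 7^2 = 23.
The firm shuts down for any P below ¥23.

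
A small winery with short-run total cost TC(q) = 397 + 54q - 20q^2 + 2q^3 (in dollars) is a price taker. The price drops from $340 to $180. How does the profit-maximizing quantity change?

MC = 54 - 40q + 6q^2; the shutdown threshold is min AVC = $4 (at q = 5).
At P = $340 ≥ min AVC, set P = MC on the rising branch: q = 11.
At P = $180 ≥ min AVC, set P = MC: q = 9. The firm stays open but cuts output.

Output falls from 11 to 9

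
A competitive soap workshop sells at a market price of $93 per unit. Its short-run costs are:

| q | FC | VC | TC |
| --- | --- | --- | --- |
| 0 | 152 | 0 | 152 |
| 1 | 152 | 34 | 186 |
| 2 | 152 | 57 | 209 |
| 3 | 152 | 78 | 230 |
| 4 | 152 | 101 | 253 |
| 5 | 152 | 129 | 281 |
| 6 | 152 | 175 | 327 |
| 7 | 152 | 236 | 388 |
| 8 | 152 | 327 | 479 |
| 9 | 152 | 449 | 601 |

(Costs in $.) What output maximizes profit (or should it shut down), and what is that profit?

Profit at each row (π = 93q − TC): q=0: -152; q=1: -93; q=2: -23; q=3: 49; q=4: 119; q=5: 184; q=6: 231; q=7: 263; q=8: 265; q=9: 236.
Profit is maximized at q = 8. AVC there is 327/8 = $40.88 ≤ P, so producing beats shutting down (which would give -$152).

q = 8; profit = $265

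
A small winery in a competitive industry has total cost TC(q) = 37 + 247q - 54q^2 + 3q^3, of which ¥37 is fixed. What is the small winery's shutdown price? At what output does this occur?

¥4 per unit, at q = 9

The firm shuts down when price falls below the minimum of average variable cost. AVC = VC/q = 247 - 54q + 3q^2.
At the minimum of AVC, MC = AVC. MC = 247 - 108q + 9q^2; setting MC = AVC gives 6q^2 - 54q = 0, so q = 9. min AVC = 4.
So the shutdown price is ¥4.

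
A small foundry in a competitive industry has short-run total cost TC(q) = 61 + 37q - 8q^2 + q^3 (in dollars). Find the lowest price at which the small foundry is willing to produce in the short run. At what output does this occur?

Short-run supply begins at min AVC. From VC = 37q - 8q^2 + q^3, AVC = 37 - 8q + q^2.
At the minimum of AVC, MC = AVC. MC = 37 - 16q + 3q^2; setting MC = AVC gives 2q^2 - 8q = 0, so q = 4. min AVC = 21.
For P < $21 the firm produces nothing.

$21 per unit, at q = 4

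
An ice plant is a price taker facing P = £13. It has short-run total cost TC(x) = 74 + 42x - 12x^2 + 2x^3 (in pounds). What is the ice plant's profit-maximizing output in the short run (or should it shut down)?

Shut down

From TC, MC = TC'(x) = 42 - 24x + 6x^2 and AVC = VC/x = 42 - 12x + 2x^2.
AVC is minimized where dAVC/dx = -12 + 4x = 0, at x = 3; min AVC = 42 - 12·3 + 2·3^2 = £24.
With P < min AVC (£13 < £24), every unit sold adds to the loss.
Shutting down limits the loss to fixed cost, £74.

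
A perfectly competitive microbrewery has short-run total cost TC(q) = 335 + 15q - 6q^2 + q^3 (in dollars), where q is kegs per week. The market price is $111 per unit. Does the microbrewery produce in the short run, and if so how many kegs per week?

Produce at q = 8

Variable cost is VC = 15q - 6q^2 + q^3, so AVC = VC/q = 15 - 6q + q^2 and MC = dTC/dq = 15 - 12q + 3q^2.
AVC is minimized where dAVC/dq = -6 + 2q = 0, at q = 3; min AVC = 15 - 6·3 + 3^2 = $6.
Since P = $111 ≥ min AVC = $6, price covers variable cost and the firm should produce.
Solving P = MC: -96 - 12q + 3q^2 = 0 ⇒ q = -4 or 8. On the upward-sloping branch, q* = 8.
Check: AVC at q = 8 is $31 ≤ P, so revenue covers variable cost.
Profit = P·q − TC = 111·8 − 583 = $305.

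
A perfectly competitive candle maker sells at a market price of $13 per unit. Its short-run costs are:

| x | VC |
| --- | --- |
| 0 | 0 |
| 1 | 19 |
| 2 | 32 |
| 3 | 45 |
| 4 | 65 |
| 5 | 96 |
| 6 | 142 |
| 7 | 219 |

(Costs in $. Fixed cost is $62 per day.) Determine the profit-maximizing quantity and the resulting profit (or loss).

Profit at each row (π = 13x − TC): x=0: -62; x=1: -68; x=2: -68; x=3: -68; x=4: -75; x=5: -93; x=6: -126; x=7: -190.
Profit is highest at x = 0. Equivalently, the lowest AVC in the table is 45/3 ≈ $15 at x = 3, and P = $13 falls below it — price never covers variable cost, so the firm shuts down and loses only its fixed cost.

x = 0 (shut down); profit = -$62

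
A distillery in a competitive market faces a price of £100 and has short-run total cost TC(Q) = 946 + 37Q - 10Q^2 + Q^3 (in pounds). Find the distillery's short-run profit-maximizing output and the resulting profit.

AVC = 37 - 10Q + Q^2 has its minimum £12 at Q = 5; price £100 clears that bar, so the firm operates.
With MC = 37 - 20Q + 3Q^2, P = MC on the upward-sloping part at Q* = 9.
TR = 100·9 = 900. TC = 946 + 252 = 1198. Profit = 900 − 1198 = -£298.
That loss of £298 beats the £946 the firm would lose by shutting down; producing recovers £648 of fixed cost.

Profit = -£298 at Q = 9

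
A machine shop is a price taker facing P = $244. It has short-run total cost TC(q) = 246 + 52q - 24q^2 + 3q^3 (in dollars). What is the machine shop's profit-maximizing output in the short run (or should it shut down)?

Produce at q = 8

Variable cost is VC = 52q - 24q^2 + 3q^3, so AVC = VC/q = 52 - 24q + 3q^2 and MC = dTC/dq = 52 - 48q + 9q^2.
The AVC parabola has its vertex at q = 24/6 = 4, where AVC = 52 - 24·4 + 3·4^2 = $4.
P = $244 exceeds min AVC = $4, so the firm stays open.
P = MC gives -192 - 48q + 9q^2 = 0, with roots -8/3 and 8. Take the larger (rising MC): q* = 8.
Check: AVC at q = 8 is $52 ≤ P, so revenue covers variable cost.
Profit = P·q − TC = 244·8 − 662 = $1290.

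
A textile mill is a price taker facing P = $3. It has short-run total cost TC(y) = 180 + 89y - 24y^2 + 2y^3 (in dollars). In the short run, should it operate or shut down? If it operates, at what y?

Strip out fixed cost: VC = 89y - 24y^2 + 2y^3. Then AVC = 89 - 24y + 2y^2 and MC = 89 - 48y + 6y^2.
AVC is minimized where dAVC/dy = -24 + 4y = 0, at y = 6; min AVC = 89 - 24·6 + 2·6^2 = $17.
P = $3 lies below min AVC = $17; no output level covers variable cost.
Best response: produce nothing and absorb the $180 fixed cost.

Shut down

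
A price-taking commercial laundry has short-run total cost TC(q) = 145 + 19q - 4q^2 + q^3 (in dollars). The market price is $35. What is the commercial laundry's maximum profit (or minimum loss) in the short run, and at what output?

Profit = -$81 at q = 4

AVC = 19 - 4q + q^2 has its minimum $15 at q = 2; price $35 clears that bar, so the firm operates.
With MC = 19 - 8q + 3q^2, P = MC on the upward-sloping part at q* = 4.
TR = 35·4 = 140. TC = 145 + 76 = 221. Profit = 140 − 221 = -$81.
Shutting down would mean losing the fixed cost of $145, so operating at a loss of $81 is better by $64.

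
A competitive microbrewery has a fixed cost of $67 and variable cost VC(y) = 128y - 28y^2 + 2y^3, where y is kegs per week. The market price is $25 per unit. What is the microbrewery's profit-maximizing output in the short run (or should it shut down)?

Shut down

From TC, MC = TC'(y) = 128 - 56y + 6y^2 and AVC = VC/y = 128 - 28y + 2y^2.
AVC is minimized where dAVC/dy = -28 + 4y = 0, at y = 7; min AVC = 128 - 28·7 + 2·7^2 = $30.
Since P = $25 < min AVC = $30, price fails to cover variable cost at any output.
Best response: produce nothing and absorb the $67 fixed cost.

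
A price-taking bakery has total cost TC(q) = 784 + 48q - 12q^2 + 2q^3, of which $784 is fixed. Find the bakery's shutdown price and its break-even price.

AVC = 48 - 12q + 2q^2; minimized at q = 3, giving min AVC = $30. That is the shutdown price.
ATC = 784/q + 48 - 12q + 2q^2. Setting dATC/dq = −784/q^2 − 12 + 4q = 0 gives q = 7 (since 4·7^3 − 12·7^2 = 784).
min ATC = 784/7 + 48 − 12·7 + 2·7^2 = $174. That is the break-even price.
Between these two prices the firm operates at a loss; above $174 it earns a profit.

Shutdown price = $30; break-even price = $174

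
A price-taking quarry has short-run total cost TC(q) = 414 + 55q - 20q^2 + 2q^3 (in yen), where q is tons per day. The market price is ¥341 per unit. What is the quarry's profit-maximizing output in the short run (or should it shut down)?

From TC, MC = TC'(q) = 55 - 40q + 6q^2 and AVC = VC/q = 55 - 20q + 2q^2.
The AVC parabola has its vertex at q = 20/4 = 5, where AVC = 55 - 20·5 + 2·5^2 = ¥5.
Because ¥341 ≥ ¥5, revenue can cover variable cost; the firm operates.
Solving P = MC: -286 - 40q + 6q^2 = 0 ⇒ q = -13/3 or 11. On the upward-sloping branch, q* = 11.
Check: AVC at q = 11 is ¥77 ≤ P, so revenue covers variable cost.
Profit = P·q − TC = 341·11 − 1261 = ¥2490.

Produce at q = 11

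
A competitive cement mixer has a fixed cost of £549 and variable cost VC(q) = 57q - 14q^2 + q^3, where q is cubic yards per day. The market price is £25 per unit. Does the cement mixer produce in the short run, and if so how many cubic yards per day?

From TC, MC = TC'(q) = 57 - 28q + 3q^2 and AVC = VC/q = 57 - 14q + q^2.
AVC is minimized where dAVC/dq = -14 + 2q = 0, at q = 7; min AVC = 57 - 14·7 + 7^2 = £8.
Because £25 ≥ £8, revenue can cover variable cost; the firm operates.
P = MC gives 32 - 28q + 3q^2 = 0, with roots 4/3 and 8. Take the larger (rising MC): q* = 8.
Check: AVC at q = 8 is £9 ≤ P, so revenue covers variable cost.
Profit = P·q − TC = 25·8 − 621 = -£421, a loss, but smaller than the £549 fixed cost the firm would lose by shutting down.

Produce at q = 8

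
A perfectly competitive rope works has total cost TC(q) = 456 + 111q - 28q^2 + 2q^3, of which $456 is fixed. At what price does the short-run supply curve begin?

$13 per unit

Short-run supply begins at min AVC. From VC = 111q - 28q^2 + 2q^3, AVC = 111 - 28q + 2q^2.
dAVC/dq = -28 + 4q = 0 gives q = 7. min AVC = 111 - 28·7 + 2·7^2 = 13.
For P < $13 the firm produces nothing.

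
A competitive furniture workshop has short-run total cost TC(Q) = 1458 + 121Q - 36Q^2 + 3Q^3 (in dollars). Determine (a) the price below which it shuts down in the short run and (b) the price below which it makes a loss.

Shutdown price = $13; break-even price = $202

AVC = 121 - 36Q + 3Q^2; minimized at Q = 6, giving min AVC = $13. That is the shutdown price.
ATC = 1458/Q + 121 - 36Q + 3Q^2. Setting dATC/dQ = −1458/Q^2 − 36 + 6Q = 0 gives Q = 9 (since 6·9^3 − 36·9^2 = 1458).
min ATC = 1458/9 + 121 − 36·9 + 3·9^2 = $202. That is the break-even price.
For $13 ≤ P < $202 the firm produces at a loss; below $13 it shuts down.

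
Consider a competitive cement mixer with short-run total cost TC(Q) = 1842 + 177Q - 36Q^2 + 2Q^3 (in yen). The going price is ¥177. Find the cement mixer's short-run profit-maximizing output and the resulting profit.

Profit = -¥114 at Q = 12

AVC = 177 - 36Q + 2Q^2 has its minimum ¥15 at Q = 9; price ¥177 clears that bar, so the firm operates.
MC = 177 - 72Q + 6Q^2. Setting P = MC and taking the root on the rising branch gives Q* = 12.
TR = 177·12 = 2124. TC = 1842 + 396 = 2238. Profit = 2124 − 2238 = -¥114.
Shutting down would mean losing the fixed cost of ¥1842, so operating at a loss of ¥114 is better by ¥1728.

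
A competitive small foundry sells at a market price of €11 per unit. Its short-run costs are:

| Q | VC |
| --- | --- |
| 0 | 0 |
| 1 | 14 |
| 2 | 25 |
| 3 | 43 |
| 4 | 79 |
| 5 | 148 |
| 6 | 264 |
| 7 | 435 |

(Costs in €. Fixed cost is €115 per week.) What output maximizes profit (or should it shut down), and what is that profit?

Profit at each row (π = 11Q − TC): Q=0: -115; Q=1: -118; Q=2: -118; Q=3: -125; Q=4: -150; Q=5: -208; Q=6: -313; Q=7: -473.
Profit is highest at Q = 0. Equivalently, the lowest AVC in the table is 25/2 ≈ €12.50 at Q = 2, and P = €11 falls below it — price never covers variable cost, so the firm shuts down and loses only its fixed cost.

Q = 0 (shut down); profit = -€115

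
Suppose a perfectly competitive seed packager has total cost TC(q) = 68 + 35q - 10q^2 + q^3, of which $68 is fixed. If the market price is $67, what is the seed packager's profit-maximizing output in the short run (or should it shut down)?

From TC, MC = TC'(q) = 35 - 20q + 3q^2 and AVC = VC/q = 35 - 10q + q^2.
AVC is minimized where dAVC/dq = -10 + 2q = 0, at q = 5; min AVC = 35 - 10·5 + 5^2 = $10.
Because $67 ≥ $10, revenue can cover variable cost; the firm operates.
P = MC gives -32 - 20q + 3q^2 = 0, with roots -4/3 and 8. Take the larger (rising MC): q* = 8.
Check: AVC at q = 8 is $19 ≤ P, so revenue covers variable cost.
Profit = P·q − TC = 67·8 − 220 = $316.

Produce at q = 8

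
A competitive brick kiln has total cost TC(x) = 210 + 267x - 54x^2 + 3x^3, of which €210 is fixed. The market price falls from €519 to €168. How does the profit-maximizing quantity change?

MC = 267 - 108x + 9x^2; the shutdown threshold is min AVC = €24 (at x = 9).
At P = €519 ≥ min AVC, set P = MC on the rising branch: x = 14.
At P = €168 ≥ min AVC, set P = MC: x = 11. The firm stays open but cuts output.

Output falls from 14 to 11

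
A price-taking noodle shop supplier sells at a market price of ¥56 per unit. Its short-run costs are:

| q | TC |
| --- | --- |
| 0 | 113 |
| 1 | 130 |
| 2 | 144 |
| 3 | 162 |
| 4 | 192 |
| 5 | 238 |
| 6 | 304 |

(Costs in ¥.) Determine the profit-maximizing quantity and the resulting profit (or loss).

q = 5; profit = ¥42

Compute π = P·q − TC at each output: q=0: -113; q=1: -74; q=2: -32; q=3: 6; q=4: 32; q=5: 42; q=6: 32.
Profit is maximized at q = 5. AVC there is 125/5 = ¥25 ≤ P, so producing beats shutting down (which would give -¥113).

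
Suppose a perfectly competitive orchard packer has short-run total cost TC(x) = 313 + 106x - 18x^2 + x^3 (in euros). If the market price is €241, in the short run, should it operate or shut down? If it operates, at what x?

From TC, MC = TC'(x) = 106 - 36x + 3x^2 and AVC = VC/x = 106 - 18x + x^2.
AVC hits its minimum where MC = AVC, at x = 9, giving min AVC = 106 - 18·9 + 9^2 = €25.
Since P = €241 ≥ min AVC = €25, price covers variable cost and the firm should produce.
Solving P = MC: -135 - 36x + 3x^2 = 0 ⇒ x = -3 or 15. On the upward-sloping branch, x* = 15.
Check: AVC at x = 15 is €61 ≤ P, so revenue covers variable cost.
Profit = P·x − TC = 241·15 − 1228 = €2387.

Produce at x = 15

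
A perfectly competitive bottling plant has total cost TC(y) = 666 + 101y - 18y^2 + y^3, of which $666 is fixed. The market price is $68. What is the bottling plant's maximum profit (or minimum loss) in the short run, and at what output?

Profit = -$182 at y = 11

AVC = 101 - 18y + y^2; min AVC = $20 at y = 9. Since P = $68 ≥ min AVC, the firm produces.
With MC = 101 - 36y + 3y^2, P = MC on the upward-sloping part at y* = 11.
TR = 68·11 = 748. TC = 666 + 264 = 930. Profit = 748 − 930 = -$182.
By producing, the firm covers all variable cost plus $484 of fixed cost; shutting down would lose the full $666.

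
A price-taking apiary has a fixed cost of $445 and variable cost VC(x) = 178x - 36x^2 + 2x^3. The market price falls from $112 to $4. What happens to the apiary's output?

AVC = 178 - 36x + 2x^2, minimized at x = 9 where min AVC = $16. MC = 178 - 72x + 6x^2.
With P = $112 above the shutdown price, P = MC gives x = 11.
At P = $4 < min AVC = $16, price no longer covers variable cost at any output, so the firm shuts down: x = 0.

Output falls from 11 to 0 (the firm shuts down)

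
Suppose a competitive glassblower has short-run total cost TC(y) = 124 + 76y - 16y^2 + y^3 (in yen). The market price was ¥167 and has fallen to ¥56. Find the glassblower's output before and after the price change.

AVC = 76 - 16y + y^2, minimized at y = 8 where min AVC = ¥12. MC = 76 - 32y + 3y^2.
At P = ¥167 ≥ min AVC, set P = MC on the rising branch: y = 13.
At P = ¥56 ≥ min AVC, set P = MC: y = 10. The firm stays open but cuts output.

Output falls from 13 to 10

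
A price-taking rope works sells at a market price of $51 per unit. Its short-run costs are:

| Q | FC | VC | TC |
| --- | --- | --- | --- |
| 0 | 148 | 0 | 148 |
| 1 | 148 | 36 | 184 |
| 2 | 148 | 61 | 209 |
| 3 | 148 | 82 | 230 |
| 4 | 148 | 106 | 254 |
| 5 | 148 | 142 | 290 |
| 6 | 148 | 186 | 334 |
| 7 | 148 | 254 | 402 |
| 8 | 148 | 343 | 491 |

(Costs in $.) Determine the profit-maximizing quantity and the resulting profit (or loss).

Profit at each row (π = 51Q − TC): Q=0: -148; Q=1: -133; Q=2: -107; Q=3: -77; Q=4: -50; Q=5: -35; Q=6: -28; Q=7: -45; Q=8: -83.
Profit is maximized at Q = 6. AVC there is 186/6 = $31 ≤ P, so producing beats shutting down (which would give -$148).

Q = 6; profit = -$28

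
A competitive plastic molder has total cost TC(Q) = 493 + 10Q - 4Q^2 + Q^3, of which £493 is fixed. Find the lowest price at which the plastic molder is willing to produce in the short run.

The firm shuts down when price falls below the minimum of average variable cost. AVC = VC/Q = 10 - 4Q + Q^2.
At the minimum of AVC, MC = AVC. MC = 10 - 8Q + 3Q^2; setting MC = AVC gives 2Q^2 - 4Q = 0, so Q = 2. min AVC = 6.
So the shutdown price is £6.

£6 per unit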